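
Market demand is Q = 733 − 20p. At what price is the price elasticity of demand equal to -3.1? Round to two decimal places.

27.71

Set −bp/(a − bp) = −3.1 ⇒ bp = 3.1(a − bp) ⇒ bp(1+3.1) = 3.1·a.
p = 3.1·733/(20·4.1) ≈ 27.71.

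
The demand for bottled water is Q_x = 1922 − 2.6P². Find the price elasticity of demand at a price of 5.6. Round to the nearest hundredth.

-0.09

At P = 5.6, Q_x = 1840.464.
dQ_x/dP = −2·2.6·P = −29.12.
Point elasticity E = (dQ_x/dP)·(P/Q_x) = -29.12 × 5.6/1840.464 ≈ -0.09.
|E| < 1, so demand is inelastic at this price.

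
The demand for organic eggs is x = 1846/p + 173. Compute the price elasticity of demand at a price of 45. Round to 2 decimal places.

-0.19

At p = 45, x = 214.0222.
dx/dp = −1846/p² = −0.9116.
Point elasticity E = (dx/dp)·(p/x) = -0.9116 × 45/214.0222 ≈ -0.19.
|E| < 1, so demand is inelastic at this price.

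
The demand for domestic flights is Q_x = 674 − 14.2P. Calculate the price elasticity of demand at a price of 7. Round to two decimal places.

At P = 7, Q_x = 574.6.
dQ_x/dP = −14.2.
Point elasticity E = (dQ_x/dP)·(P/Q_x) = -14.2 × 7/574.6 ≈ -0.17.
|E| < 1, so demand is inelastic at this price.

-0.17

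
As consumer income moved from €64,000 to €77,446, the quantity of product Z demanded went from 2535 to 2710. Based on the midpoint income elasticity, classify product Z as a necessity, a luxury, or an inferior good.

necessity

%ΔQ = (2710 − 2535)/[(2535+2710)/2] = 175/2622.5 ≈ 0.0667.
%ΔY = (77,446 − 64,000)/[(64,000+77,446)/2] = 13446/70723 ≈ 0.1901.
E_I = %ΔQ/%ΔY ≈ 0.351.
E_I ∈ (0,1): normal good (necessity).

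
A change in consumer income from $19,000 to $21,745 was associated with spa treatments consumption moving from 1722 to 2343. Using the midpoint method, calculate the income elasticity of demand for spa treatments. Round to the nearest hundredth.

2.27

%ΔQ = (2343 − 1722)/[(1722+2343)/2] = 621/2032.5 ≈ 0.3055.
%ΔM = (21,745 − 19,000)/[(19,000+21,745)/2] = 2745/20372.5 ≈ 0.1347.
E_I = %ΔQ/%ΔM ≈ 2.27.
E_I > 1: normal good (luxury).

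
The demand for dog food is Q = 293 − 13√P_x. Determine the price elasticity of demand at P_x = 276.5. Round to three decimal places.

At P_x = 276.5, Q = 76.8322.
dQ/dP_x = −13/(2√P_x) = −13/(2·16.6283).
Point elasticity E = (dQ/dP_x)·(P_x/Q) = -0.3909 × 276.5/76.8322 ≈ -1.407.
|E| > 1, so demand is elastic at this price.

-1.407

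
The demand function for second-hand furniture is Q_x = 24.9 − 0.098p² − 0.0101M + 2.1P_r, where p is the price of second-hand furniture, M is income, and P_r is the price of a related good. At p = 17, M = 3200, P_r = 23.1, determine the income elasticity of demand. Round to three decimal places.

First evaluate Q_x: 24.9 − 0.098(17)² − 0.0101(3200) + 2.1(23.1) = 24.9 − 28.322 − 32.32 + 48.51 = 12.768.
∂Q_x/∂M = −0.0101, so E_I = -0.0101·(3200/12.768) ≈ -2.531.
E_I < 0: inferior good.

-2.531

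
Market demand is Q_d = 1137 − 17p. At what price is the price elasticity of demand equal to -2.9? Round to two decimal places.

49.73

Set −bp/(a − bp) = −2.9 ⇒ bp = 2.9(a − bp) ⇒ bp(1+2.9) = 2.9·a.
p = 2.9·1137/(17·3.9) ≈ 49.73.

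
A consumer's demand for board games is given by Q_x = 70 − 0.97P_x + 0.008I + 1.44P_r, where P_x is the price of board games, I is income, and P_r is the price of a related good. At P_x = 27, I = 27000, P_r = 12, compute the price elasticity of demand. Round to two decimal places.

Evaluating quantity at (P_x, I, P_r) gives Q_x = 70 − 0.97(27) + 0.008(27000) + 1.44(12) = 70 − 26.19 + 216 + 17.28 = 277.09.
∂Q_x/∂P_x = −0.97, so E_p = (−0.97)·(27/277.09) ≈ -0.09.
|E_p| < 1: demand is inelastic.

-0.09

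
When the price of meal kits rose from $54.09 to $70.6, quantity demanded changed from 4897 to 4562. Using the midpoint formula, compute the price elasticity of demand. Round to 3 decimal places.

%Δq = (4562 − 4897)/[(4897 + 4562)/2] = -335/4729.5 ≈ -0.0708.
%ΔP = (70.6 − 54.09)/[(54.09 + 70.6)/2] = 16.51/62.345 ≈ 0.2648.
Arc elasticity E = %Δq/%ΔP ≈ -0.0708/0.2648 ≈ -0.267.
|E| < 1: demand is inelastic over this range.

-0.267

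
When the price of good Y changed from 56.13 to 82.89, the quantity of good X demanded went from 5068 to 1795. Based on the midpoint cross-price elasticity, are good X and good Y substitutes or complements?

%ΔQ_x = (1795 − 5068)/[(5068+1795)/2] = -3273/3431.5 ≈ -0.9538.
%ΔP_y = (82.89 − 56.13)/[(56.13+82.89)/2] ≈ 0.3850.
E_xy = -0.9538/0.3850 ≈ -2.478.
E_xy < 0, so the goods are complements.

complements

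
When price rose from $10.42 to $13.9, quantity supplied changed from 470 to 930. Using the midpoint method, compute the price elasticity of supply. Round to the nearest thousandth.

%Δq = (930 − 470)/[(470 + 930)/2] = 460/700 ≈ 0.6571.
%Δp = (13.9 − 10.42)/[(10.42 + 13.9)/2] = 3.48/12.16 ≈ 0.2862.
Arc elasticity E = %Δq/%Δp ≈ 0.6571/0.2862 ≈ 2.296.
|E| > 1: supply is elastic over this range.

2.296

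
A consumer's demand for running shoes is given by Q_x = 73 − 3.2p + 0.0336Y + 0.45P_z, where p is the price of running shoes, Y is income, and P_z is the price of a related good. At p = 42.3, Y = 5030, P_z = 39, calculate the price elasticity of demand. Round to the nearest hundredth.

-1.09

First evaluate Q_x: 73 − 3.2(42.3) + 0.0336(5030) + 0.45(39) = 73 − 135.36 + 169.008 + 17.55 = 124.198.
∂Q_x/∂p = −3.2, so E_p = (−3.2)·(42.3/124.198) ≈ -1.09.
|E_p| > 1: demand is elastic.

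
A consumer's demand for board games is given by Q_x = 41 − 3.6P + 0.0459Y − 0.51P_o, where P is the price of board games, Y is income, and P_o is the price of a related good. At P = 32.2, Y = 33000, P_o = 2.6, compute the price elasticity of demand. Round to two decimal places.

Evaluating quantity at (P, Y, P_o) gives Q_x = 41 − 3.6(32.2) + 0.0459(33000) − 0.51(2.6) = 41 − 115.92 + 1514.7 − 1.326 = 1438.454.
∂Q_x/∂P = −3.6, so E_p = (−3.6)·(32.2/1438.454) ≈ -0.08.
|E_p| < 1: demand is inelastic.

-0.08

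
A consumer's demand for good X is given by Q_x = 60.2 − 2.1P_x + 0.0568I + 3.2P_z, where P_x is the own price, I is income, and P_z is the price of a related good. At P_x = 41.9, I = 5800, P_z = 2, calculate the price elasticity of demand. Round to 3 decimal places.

Q_x = 60.2 − 2.1(41.9) + 0.0568(5800) + 3.2(2) = 60.2 − 87.99 + 329.44 + 6.4 = 308.05.
∂Q_x/∂P_x = −2.1, so E_p = (−2.1)·(41.9/308.05) ≈ -0.286.
|E_p| < 1: demand is inelastic.

-0.286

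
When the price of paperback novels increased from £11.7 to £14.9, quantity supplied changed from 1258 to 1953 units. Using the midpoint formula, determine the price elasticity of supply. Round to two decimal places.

%ΔQ = (1953 − 1258)/[(1258 + 1953)/2] = 695/1605.5 ≈ 0.4329.
%ΔP = (14.9 − 11.7)/[(11.7 + 14.9)/2] = 3.2/13.3 ≈ 0.2406.
Arc elasticity E = %ΔQ/%ΔP ≈ 0.4329/0.2406 ≈ 1.80.
|E| > 1: supply is elastic over this range.

1.80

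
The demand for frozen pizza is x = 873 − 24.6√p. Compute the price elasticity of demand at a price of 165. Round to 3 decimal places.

-0.284

At p = 165, x = 557.0073.
dx/dp = −24.6/(2√p) = −24.6/(2·12.8452).
Point elasticity E = (dx/dp)·(p/x) = -0.9576 × 165/557.0073 ≈ -0.284.
|E| < 1, so demand is inelastic at this price.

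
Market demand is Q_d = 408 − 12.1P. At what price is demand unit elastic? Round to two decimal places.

16.86

For linear demand Q_d = a − bP, E = −bP/(a − bP). |E| = 1 ⇒ bP = a − bP ⇒ P = a/(2b).
P = 408/(2·12.1) ≈ 16.86.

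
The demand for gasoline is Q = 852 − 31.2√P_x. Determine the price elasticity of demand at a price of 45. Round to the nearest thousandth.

-0.163

At P_x = 45, Q = 642.704.
dQ/dP_x = −31.2/(2√P_x) = −31.2/(2·6.7082).
Point elasticity E = (dQ/dP_x)·(P_x/Q) = -2.3255 × 45/642.704 ≈ -0.163.
|E| < 1, so demand is inelastic at this price.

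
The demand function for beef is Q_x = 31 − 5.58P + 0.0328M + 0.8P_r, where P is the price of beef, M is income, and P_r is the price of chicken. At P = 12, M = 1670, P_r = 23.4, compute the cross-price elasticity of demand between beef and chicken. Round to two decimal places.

Q_x = 31 − 5.58(12) + 0.0328(1670) + 0.8(23.4) = 31 − 66.96 + 54.776 + 18.72 = 37.536.
∂Q_x/∂P_r = +0.8, so E_xy = 0.8·(23.4/37.536) ≈ 0.50.
E_xy > 0: the goods are substitutes.

0.50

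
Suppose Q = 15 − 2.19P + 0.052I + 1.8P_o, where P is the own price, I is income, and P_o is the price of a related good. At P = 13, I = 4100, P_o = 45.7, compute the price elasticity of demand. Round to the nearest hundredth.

Substituting, Q = 15 − 2.19(13) + 0.052(4100) + 1.8(45.7) = 15 − 28.47 + 213.2 + 82.26 = 281.99.
∂Q/∂P = −2.19, so E_p = (−2.19)·(13/281.99) ≈ -0.10.
|E_p| < 1: demand is inelastic.

-0.10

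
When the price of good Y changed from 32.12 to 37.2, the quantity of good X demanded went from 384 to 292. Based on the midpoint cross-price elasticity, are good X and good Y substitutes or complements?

complements

%ΔQ_x = (292 − 384)/[(384+292)/2] = -92/338 ≈ -0.2722.
%ΔP_y = (37.2 − 32.12)/[(32.12+37.2)/2] ≈ 0.1466.
E_xy = -0.2722/0.1466 ≈ -1.857.
E_xy < 0, so the goods are complements.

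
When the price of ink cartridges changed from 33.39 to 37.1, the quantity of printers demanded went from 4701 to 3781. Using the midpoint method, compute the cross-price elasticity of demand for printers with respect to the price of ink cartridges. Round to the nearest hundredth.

-2.06

%ΔQ_x = (3781 − 4701)/[(4701+3781)/2] = -920/4241 ≈ -0.2169.
%ΔP_y = (37.1 − 33.39)/[(33.39+37.1)/2] ≈ 0.1053.
E_xy = -0.2169/0.1053 ≈ -2.06.
E_xy < 0, so printers and ink cartridges are complements.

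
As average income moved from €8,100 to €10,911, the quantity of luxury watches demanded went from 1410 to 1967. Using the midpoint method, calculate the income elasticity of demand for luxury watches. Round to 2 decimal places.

1.12

%ΔQ = (1967 − 1410)/[(1410+1967)/2] = 557/1688.5 ≈ 0.3299.
%ΔI = (10,911 − 8,100)/[(8,100+10,911)/2] = 2811/9505.5 ≈ 0.2957.
E_I = %ΔQ/%ΔI ≈ 1.12.
E_I > 1: normal good (luxury).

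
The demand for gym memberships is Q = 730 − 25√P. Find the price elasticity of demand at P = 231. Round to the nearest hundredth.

At P = 231, Q = 350.0329.
dQ/dP = −25/(2√P) = −25/(2·15.1987).
Point elasticity E = (dQ/dP)·(P/Q) = -0.8224 × 231/350.0329 ≈ -0.54.
|E| < 1, so demand is inelastic at this price.

-0.54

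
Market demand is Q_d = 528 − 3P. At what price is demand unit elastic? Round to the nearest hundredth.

88.00

For linear demand Q_d = a − bP, E = −bP/(a − bP). |E| = 1 ⇒ bP = a − bP ⇒ P = a/(2b).
P = 528/(2·3) = 88.00.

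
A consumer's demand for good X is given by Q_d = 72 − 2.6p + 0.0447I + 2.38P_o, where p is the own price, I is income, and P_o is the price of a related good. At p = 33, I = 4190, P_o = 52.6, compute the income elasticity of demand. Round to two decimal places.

Substituting, Q_d = 72 − 2.6(33) + 0.0447(4190) + 2.38(52.6) = 72 − 85.8 + 187.293 + 125.188 = 298.681.
∂Q_d/∂I = +0.0447, so E_I = 0.0447·(4190/298.681) ≈ 0.63.
E_I ∈ (0,1): normal good (necessity).

0.63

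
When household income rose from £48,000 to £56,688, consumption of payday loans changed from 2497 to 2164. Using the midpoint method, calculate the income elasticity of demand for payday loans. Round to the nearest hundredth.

%ΔQ = (2164 − 2497)/[(2497+2164)/2] = -333/2330.5 ≈ -0.1429.
%ΔY = (56,688 − 48,000)/[(48,000+56,688)/2] = 8688/52344 ≈ 0.1660.
E_I = %ΔQ/%ΔY ≈ -0.86.
E_I < 0: inferior good.

-0.86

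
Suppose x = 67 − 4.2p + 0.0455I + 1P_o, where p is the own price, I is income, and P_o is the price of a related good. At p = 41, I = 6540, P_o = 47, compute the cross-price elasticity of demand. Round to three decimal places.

0.196

Substituting, x = 67 − 4.2(41) + 0.0455(6540) + 1(47) = 67 − 172.2 + 297.57 + 47 = 239.37.
∂x/∂P_o = +1, so E_xy = 1·(47/239.37) ≈ 0.196.
E_xy > 0: the goods are substitutes.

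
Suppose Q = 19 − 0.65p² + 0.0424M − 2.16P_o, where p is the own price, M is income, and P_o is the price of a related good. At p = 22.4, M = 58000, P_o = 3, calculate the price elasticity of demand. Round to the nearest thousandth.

Evaluating quantity at (p, M, P_o) gives Q = 19 − 0.65(22.4)² + 0.0424(58000) − 2.16(3) = 19 − 326.144 + 2459.2 − 6.48 = 2145.576.
∂Q/∂p = −2·0.65·p = -29.12, so E_p = -29.12·(22.4/2145.576) ≈ -0.304.
|E_p| < 1: demand is inelastic.

-0.304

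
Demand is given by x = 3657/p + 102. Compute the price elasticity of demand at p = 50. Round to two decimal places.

At p = 50, x = 175.14.
dx/dp = −3657/p² = −1.4628.
Point elasticity E = (dx/dp)·(p/x) = -1.4628 × 50/175.14 ≈ -0.42.
|E| < 1, so demand is inelastic at this price.

-0.42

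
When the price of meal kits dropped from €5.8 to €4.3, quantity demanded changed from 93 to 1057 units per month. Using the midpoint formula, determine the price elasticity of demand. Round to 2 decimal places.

%Δq = (1057 − 93)/[(93 + 1057)/2] = 964/575 ≈ 1.6765.
%ΔP = (4.3 − 5.8)/[(5.8 + 4.3)/2] = -1.5/5.05 ≈ -0.2970.
Arc elasticity E = %Δq/%ΔP ≈ 1.6765/-0.2970 ≈ -5.64.
|E| > 1: demand is elastic over this range.

-5.64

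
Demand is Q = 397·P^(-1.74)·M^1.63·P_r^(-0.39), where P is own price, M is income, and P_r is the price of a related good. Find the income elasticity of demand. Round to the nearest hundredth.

For a Cobb–Douglas (constant-elasticity) form Q = A·M^α·…, the elasticity with respect to M equals the exponent α at every point.
Here the exponent on M is 1.63, so the income elasticity of demand is 1.63.

1.63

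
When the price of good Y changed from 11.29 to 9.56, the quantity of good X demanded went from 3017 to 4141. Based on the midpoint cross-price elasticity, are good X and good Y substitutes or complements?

%ΔQ_x = (4141 − 3017)/[(3017+4141)/2] = 1124/3579 ≈ 0.3141.
%ΔP_y = (9.56 − 11.29)/[(11.29+9.56)/2] ≈ -0.1659.
E_xy = 0.3141/-0.1659 ≈ -1.892.
E_xy < 0, so the goods are complements.

complements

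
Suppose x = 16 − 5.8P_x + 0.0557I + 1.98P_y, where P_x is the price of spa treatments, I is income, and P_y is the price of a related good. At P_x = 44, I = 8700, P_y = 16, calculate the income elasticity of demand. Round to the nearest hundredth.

At the given point, x = 16 − 5.8(44) + 0.0557(8700) + 1.98(16) = 16 − 255.2 + 484.59 + 31.68 = 277.07.
∂x/∂I = +0.0557, so E_I = 0.0557·(8700/277.07) ≈ 1.75.
E_I > 1: normal good (luxury).

1.75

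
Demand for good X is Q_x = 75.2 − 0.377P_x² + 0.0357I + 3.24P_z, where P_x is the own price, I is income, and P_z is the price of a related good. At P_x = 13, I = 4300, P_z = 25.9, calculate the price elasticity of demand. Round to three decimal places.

Q_x = 75.2 − 0.377(13)² + 0.0357(4300) + 3.24(25.9) = 75.2 − 63.713 + 153.51 + 83.916 = 248.913.
∂Q_x/∂P_x = −2·0.377·P_x = -9.802, so E_p = -9.802·(13/248.913) ≈ -0.512.
|E_p| < 1: demand is inelastic.

-0.512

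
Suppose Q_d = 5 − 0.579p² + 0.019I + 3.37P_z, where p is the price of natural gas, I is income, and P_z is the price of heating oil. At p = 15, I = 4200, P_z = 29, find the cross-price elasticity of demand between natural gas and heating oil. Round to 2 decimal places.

1.87

Q_d = 5 − 0.579(15)² + 0.019(4200) + 3.37(29) = 5 − 130.275 + 79.8 + 97.73 = 52.255.
∂Q_d/∂P_z = +3.37, so E_xy = 3.37·(29/52.255) ≈ 1.87.
E_xy > 0: the goods are substitutes.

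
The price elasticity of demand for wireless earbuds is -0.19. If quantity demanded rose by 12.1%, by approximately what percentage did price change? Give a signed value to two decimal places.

-63.68

%ΔQ ≈ E × %ΔP ⇒ %ΔP = %ΔQ / E = (12.1%)/(-0.19) ≈ -63.68%.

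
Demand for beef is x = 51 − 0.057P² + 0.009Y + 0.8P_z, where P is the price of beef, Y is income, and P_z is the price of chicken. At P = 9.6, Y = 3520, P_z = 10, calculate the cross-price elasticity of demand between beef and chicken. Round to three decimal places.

0.094

At the given point, x = 51 − 0.057(9.6)² + 0.009(3520) + 0.8(10) = 51 − 5.2531 + 31.68 + 8 = 85.4269.
∂x/∂P_z = +0.8, so E_xy = 0.8·(10/85.4269) ≈ 0.094.
E_xy > 0: the goods are substitutes.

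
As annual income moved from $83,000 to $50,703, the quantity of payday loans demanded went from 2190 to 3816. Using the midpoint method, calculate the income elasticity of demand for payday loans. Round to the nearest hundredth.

-1.12

%ΔQ = (3816 − 2190)/[(2190+3816)/2] = 1626/3003 ≈ 0.5415.
%ΔI = (50,703 − 83,000)/[(83,000+50,703)/2] = -32297/66851.5 ≈ -0.4831.
E_I = %ΔQ/%ΔI ≈ -1.12.
E_I < 0: inferior good.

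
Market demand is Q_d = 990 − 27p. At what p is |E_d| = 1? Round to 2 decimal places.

For linear demand Q_d = a − bp, E = −bp/(a − bp). |E| = 1 ⇒ bp = a − bp ⇒ p = a/(2b).
p = 990/(2·27) ≈ 18.33.

18.33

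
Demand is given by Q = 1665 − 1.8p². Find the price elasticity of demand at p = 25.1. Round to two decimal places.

At p = 25.1, Q = 530.982.
dQ/dp = −2·1.8·p = −90.36.
Point elasticity E = (dQ/dp)·(p/Q) = -90.36 × 25.1/530.982 ≈ -4.27.
|E| > 1, so demand is elastic at this price.

-4.27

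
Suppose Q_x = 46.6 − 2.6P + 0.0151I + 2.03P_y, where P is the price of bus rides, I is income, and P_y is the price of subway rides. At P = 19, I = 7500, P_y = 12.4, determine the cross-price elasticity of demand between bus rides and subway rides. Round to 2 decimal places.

0.19

At the given point, Q_x = 46.6 − 2.6(19) + 0.0151(7500) + 2.03(12.4) = 46.6 − 49.4 + 113.25 + 25.172 = 135.622.
∂Q_x/∂P_y = +2.03, so E_xy = 2.03·(12.4/135.622) ≈ 0.19.
E_xy > 0: the goods are substitutes.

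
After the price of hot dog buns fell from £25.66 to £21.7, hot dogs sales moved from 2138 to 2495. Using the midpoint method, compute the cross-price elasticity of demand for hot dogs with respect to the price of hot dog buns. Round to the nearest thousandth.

%ΔQ_x = (2495 − 2138)/[(2138+2495)/2] = 357/2316.5 ≈ 0.1541.
%ΔP_y = (21.7 − 25.66)/[(25.66+21.7)/2] ≈ -0.1672.
E_xy = 0.1541/-0.1672 ≈ -0.922.
E_xy < 0, so hot dogs and hot dog buns are complements.

-0.922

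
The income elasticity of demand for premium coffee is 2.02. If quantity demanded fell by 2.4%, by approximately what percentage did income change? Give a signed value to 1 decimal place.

-1.2

%ΔQ ≈ E × %ΔI ⇒ %ΔI = %ΔQ / E = (-2.4%)/(2.02) ≈ -1.2%.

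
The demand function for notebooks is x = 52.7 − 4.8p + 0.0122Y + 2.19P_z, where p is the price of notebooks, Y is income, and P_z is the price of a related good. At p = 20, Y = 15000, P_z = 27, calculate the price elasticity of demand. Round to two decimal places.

x = 52.7 − 4.8(20) + 0.0122(15000) + 2.19(27) = 52.7 − 96 + 183 + 59.13 = 198.83.
∂x/∂p = −4.8, so E_p = (−4.8)·(20/198.83) ≈ -0.48.
|E_p| < 1: demand is inelastic.

-0.48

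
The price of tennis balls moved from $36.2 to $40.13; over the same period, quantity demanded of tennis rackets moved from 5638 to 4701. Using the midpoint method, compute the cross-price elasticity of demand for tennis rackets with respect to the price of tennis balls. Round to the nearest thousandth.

-1.760

%ΔQ_x = (4701 − 5638)/[(5638+4701)/2] = -937/5169.5 ≈ -0.1813.
%ΔP_y = (40.13 − 36.2)/[(36.2+40.13)/2] ≈ 0.1030.
E_xy = -0.1813/0.1030 ≈ -1.760.
E_xy < 0, so tennis rackets and tennis balls are complements.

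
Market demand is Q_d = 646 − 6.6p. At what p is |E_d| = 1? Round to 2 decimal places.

For linear demand Q_d = a − bp, E = −bp/(a − bp). |E| = 1 ⇒ bp = a − bp ⇒ p = a/(2b).
p = 646/(2·6.6) ≈ 48.94.

48.94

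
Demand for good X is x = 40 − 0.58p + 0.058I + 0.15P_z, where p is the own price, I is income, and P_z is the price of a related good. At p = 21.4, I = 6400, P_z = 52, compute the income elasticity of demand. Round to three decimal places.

0.913

Substituting, x = 40 − 0.58(21.4) + 0.058(6400) + 0.15(52) = 40 − 12.412 + 371.2 + 7.8 = 406.588.
∂x/∂I = +0.058, so E_I = 0.058·(6400/406.588) ≈ 0.913.
E_I ∈ (0,1): normal good (necessity).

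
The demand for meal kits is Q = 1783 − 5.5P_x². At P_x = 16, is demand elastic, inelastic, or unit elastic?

elastic

At P_x = 16, Q = 375.
dQ/dP_x = −2·5.5·P_x = −176.
Point elasticity E = (dQ/dP_x)·(P_x/Q) = -176 × 16/375 ≈ -7.509.
|E| ≈ 7.509 > 1, so demand is elastic.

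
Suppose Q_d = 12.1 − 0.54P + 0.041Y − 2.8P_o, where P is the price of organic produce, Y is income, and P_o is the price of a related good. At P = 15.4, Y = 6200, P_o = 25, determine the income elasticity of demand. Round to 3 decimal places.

At the given point, Q_d = 12.1 − 0.54(15.4) + 0.041(6200) − 2.8(25) = 12.1 − 8.316 + 254.2 − 70 = 187.984.
∂Q_d/∂Y = +0.041, so E_I = 0.041·(6200/187.984) ≈ 1.352.
E_I > 1: normal good (luxury).

1.352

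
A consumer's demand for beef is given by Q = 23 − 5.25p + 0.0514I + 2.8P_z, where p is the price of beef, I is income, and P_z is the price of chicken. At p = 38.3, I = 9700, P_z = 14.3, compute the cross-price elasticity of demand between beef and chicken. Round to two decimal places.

Q = 23 − 5.25(38.3) + 0.0514(9700) + 2.8(14.3) = 23 − 201.075 + 498.58 + 40.04 = 360.545.
∂Q/∂P_z = +2.8, so E_xy = 2.8·(14.3/360.545) ≈ 0.11.
E_xy > 0: the goods are substitutes.

0.11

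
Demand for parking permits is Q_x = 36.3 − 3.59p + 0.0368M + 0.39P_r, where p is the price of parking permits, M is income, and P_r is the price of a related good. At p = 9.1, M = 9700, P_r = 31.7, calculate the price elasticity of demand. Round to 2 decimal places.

First evaluate Q_x: 36.3 − 3.59(9.1) + 0.0368(9700) + 0.39(31.7) = 36.3 − 32.669 + 356.96 + 12.363 = 372.954.
∂Q_x/∂p = −3.59, so E_p = (−3.59)·(9.1/372.954) ≈ -0.09.
|E_p| < 1: demand is inelastic.

-0.09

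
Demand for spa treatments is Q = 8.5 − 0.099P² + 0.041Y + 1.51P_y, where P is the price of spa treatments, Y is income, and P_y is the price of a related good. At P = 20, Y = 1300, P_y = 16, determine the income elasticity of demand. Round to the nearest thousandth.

1.150

Q = 8.5 − 0.099(20)² + 0.041(1300) + 1.51(16) = 8.5 − 39.6 + 53.3 + 24.16 = 46.36.
∂Q/∂Y = +0.041, so E_I = 0.041·(1300/46.36) ≈ 1.150.
E_I > 1: normal good (luxury).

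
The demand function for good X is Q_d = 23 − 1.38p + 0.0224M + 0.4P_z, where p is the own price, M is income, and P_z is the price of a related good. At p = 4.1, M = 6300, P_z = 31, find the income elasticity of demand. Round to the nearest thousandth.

0.826

First evaluate Q_d: 23 − 1.38(4.1) + 0.0224(6300) + 0.4(31) = 23 − 5.658 + 141.12 + 12.4 = 170.862.
∂Q_d/∂M = +0.0224, so E_I = 0.0224·(6300/170.862) ≈ 0.826.
E_I ∈ (0,1): normal good (necessity).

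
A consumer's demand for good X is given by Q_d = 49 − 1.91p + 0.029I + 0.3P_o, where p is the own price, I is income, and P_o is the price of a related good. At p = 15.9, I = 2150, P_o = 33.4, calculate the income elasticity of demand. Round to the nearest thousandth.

At the given point, Q_d = 49 − 1.91(15.9) + 0.029(2150) + 0.3(33.4) = 49 − 30.369 + 62.35 + 10.02 = 91.001.
∂Q_d/∂I = +0.029, so E_I = 0.029·(2150/91.001) ≈ 0.685.
E_I ∈ (0,1): normal good (necessity).

0.685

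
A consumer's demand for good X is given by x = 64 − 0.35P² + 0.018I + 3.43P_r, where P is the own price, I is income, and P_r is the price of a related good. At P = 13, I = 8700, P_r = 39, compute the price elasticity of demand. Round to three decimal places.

Substituting, x = 64 − 0.35(13)² + 0.018(8700) + 3.43(39) = 64 − 59.15 + 156.6 + 133.77 = 295.22.
∂x/∂P = −2·0.35·P = -9.1, so E_p = -9.1·(13/295.22) ≈ -0.401.
|E_p| < 1: demand is inelastic.

-0.401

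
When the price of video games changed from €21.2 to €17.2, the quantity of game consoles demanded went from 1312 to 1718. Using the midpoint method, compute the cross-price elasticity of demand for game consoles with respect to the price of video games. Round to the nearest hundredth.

-1.29

%ΔQ_x = (1718 − 1312)/[(1312+1718)/2] = 406/1515 ≈ 0.2680.
%ΔP_y = (17.2 − 21.2)/[(21.2+17.2)/2] ≈ -0.2083.
E_xy = 0.2680/-0.2083 ≈ -1.29.
E_xy < 0, so game consoles and video games are complements.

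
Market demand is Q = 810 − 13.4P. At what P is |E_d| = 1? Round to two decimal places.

For linear demand Q = a − bP, E = −bP/(a − bP). |E| = 1 ⇒ bP = a − bP ⇒ P = a/(2b).
P = 810/(2·13.4) ≈ 30.22.

30.22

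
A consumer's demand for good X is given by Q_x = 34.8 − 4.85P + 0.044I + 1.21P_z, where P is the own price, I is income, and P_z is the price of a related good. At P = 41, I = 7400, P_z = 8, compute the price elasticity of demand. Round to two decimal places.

Evaluating quantity at (P, I, P_z) gives Q_x = 34.8 − 4.85(41) + 0.044(7400) + 1.21(8) = 34.8 − 198.85 + 325.6 + 9.68 = 171.23.
∂Q_x/∂P = −4.85, so E_p = (−4.85)·(41/171.23) ≈ -1.16.
|E_p| > 1: demand is elastic.

-1.16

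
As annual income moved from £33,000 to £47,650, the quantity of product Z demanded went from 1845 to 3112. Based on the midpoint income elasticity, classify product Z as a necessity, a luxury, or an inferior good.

%ΔQ = (3112 − 1845)/[(1845+3112)/2] = 1267/2478.5 ≈ 0.5112.
%ΔI = (47,650 − 33,000)/[(33,000+47,650)/2] = 14650/40325 ≈ 0.3633.
E_I = %ΔQ/%ΔI ≈ 1.407.
E_I > 1: normal good (luxury).

luxury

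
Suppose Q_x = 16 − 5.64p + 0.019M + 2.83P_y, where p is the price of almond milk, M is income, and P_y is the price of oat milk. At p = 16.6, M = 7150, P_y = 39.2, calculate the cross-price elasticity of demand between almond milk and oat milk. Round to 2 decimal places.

0.66

First evaluate Q_x: 16 − 5.64(16.6) + 0.019(7150) + 2.83(39.2) = 16 − 93.624 + 135.85 + 110.936 = 169.162.
∂Q_x/∂P_y = +2.83, so E_xy = 2.83·(39.2/169.162) ≈ 0.66.
E_xy > 0: the goods are substitutes.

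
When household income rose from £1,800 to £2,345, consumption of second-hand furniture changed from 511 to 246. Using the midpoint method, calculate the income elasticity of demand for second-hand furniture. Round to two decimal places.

%ΔQ = (246 − 511)/[(511+246)/2] = -265/378.5 ≈ -0.7001.
%ΔM = (2,345 − 1,800)/[(1,800+2,345)/2] = 545/2072.5 ≈ 0.2630.
E_I = %ΔQ/%ΔM ≈ -2.66.
E_I < 0: inferior good.

-2.66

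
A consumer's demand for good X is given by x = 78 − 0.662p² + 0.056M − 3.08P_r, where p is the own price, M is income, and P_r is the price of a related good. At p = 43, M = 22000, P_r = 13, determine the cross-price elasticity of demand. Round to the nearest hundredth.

Evaluating quantity at (p, M, P_r) gives x = 78 − 0.662(43)² + 0.056(22000) − 3.08(13) = 78 − 1224.038 + 1232 − 40.04 = 45.922.
∂x/∂P_r = −3.08, so E_xy = -3.08·(13/45.922) ≈ -0.87.
E_xy < 0: the goods are complements.

-0.87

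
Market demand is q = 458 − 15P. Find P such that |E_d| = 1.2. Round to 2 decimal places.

16.65

Set −bP/(a − bP) = −1.2 ⇒ bP = 1.2(a − bP) ⇒ bP(1+1.2) = 1.2·a.
P = 1.2·458/(15·2.2) ≈ 16.65.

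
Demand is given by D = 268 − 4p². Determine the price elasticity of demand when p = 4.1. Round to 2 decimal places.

-0.67

At p = 4.1, D = 200.76.
dD/dp = −2·4·p = −32.8.
Point elasticity E = (dD/dp)·(p/D) = -32.8 × 4.1/200.76 ≈ -0.67.
|E| < 1, so demand is inelastic at this price.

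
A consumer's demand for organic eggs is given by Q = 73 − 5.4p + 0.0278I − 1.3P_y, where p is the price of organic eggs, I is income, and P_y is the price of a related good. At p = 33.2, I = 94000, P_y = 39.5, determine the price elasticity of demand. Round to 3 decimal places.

Evaluating quantity at (p, I, P_y) gives Q = 73 − 5.4(33.2) + 0.0278(94000) − 1.3(39.5) = 73 − 179.28 + 2613.2 − 51.35 = 2455.57.
∂Q/∂p = −5.4, so E_p = (−5.4)·(33.2/2455.57) ≈ -0.073.
|E_p| < 1: demand is inelastic.

-0.073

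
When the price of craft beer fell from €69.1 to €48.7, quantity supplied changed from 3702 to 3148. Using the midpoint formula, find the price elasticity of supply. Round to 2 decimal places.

%ΔQ = (3148 − 3702)/[(3702 + 3148)/2] = -554/3425 ≈ -0.1618.
%ΔP = (48.7 − 69.1)/[(69.1 + 48.7)/2] = -20.4/58.9 ≈ -0.3463.
Arc elasticity E = %ΔQ/%ΔP ≈ -0.1618/-0.3463 ≈ 0.47.
|E| < 1: supply is inelastic over this range.

0.47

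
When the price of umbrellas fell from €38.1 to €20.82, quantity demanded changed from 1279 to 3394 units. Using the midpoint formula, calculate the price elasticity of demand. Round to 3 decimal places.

%Δq = (3394 − 1279)/[(1279 + 3394)/2] = 2115/2336.5 ≈ 0.9052.
%ΔP = (20.82 − 38.1)/[(38.1 + 20.82)/2] = -17.28/29.46 ≈ -0.5866.
Arc elasticity E = %Δq/%ΔP ≈ 0.9052/-0.5866 ≈ -1.543.
|E| > 1: demand is elastic over this range.

-1.543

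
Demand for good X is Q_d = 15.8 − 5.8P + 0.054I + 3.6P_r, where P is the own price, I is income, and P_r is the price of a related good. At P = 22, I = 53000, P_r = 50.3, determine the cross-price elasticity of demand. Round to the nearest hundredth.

0.06

At the given point, Q_d = 15.8 − 5.8(22) + 0.054(53000) + 3.6(50.3) = 15.8 − 127.6 + 2862 + 181.08 = 2931.28.
∂Q_d/∂P_r = +3.6, so E_xy = 3.6·(50.3/2931.28) ≈ 0.06.
E_xy > 0: the goods are substitutes.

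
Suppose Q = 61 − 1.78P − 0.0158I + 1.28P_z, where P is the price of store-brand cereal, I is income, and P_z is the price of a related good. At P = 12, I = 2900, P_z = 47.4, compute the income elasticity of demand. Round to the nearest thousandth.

Q = 61 − 1.78(12) − 0.0158(2900) + 1.28(47.4) = 61 − 21.36 − 45.82 + 60.672 = 54.492.
∂Q/∂I = −0.0158, so E_I = -0.0158·(2900/54.492) ≈ -0.841.
E_I < 0: inferior good.

-0.841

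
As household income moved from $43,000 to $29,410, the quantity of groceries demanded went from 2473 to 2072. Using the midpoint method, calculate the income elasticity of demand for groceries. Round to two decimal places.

%ΔQ = (2072 − 2473)/[(2473+2072)/2] = -401/2272.5 ≈ -0.1765.
%ΔM = (29,410 − 43,000)/[(43,000+29,410)/2] = -13590/36205 ≈ -0.3754.
E_I = %ΔQ/%ΔM ≈ 0.47.
E_I ∈ (0,1): normal good (necessity).

0.47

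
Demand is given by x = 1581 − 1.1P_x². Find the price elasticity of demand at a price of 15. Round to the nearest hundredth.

-0.37

At P_x = 15, x = 1333.5.
dx/dP_x = −2·1.1·P_x = −33.
Point elasticity E = (dx/dP_x)·(P_x/x) = -33 × 15/1333.5 ≈ -0.37.
|E| < 1, so demand is inelastic at this price.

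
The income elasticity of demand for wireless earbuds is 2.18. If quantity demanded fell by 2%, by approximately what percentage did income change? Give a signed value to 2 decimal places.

%ΔQ ≈ E × %ΔI ⇒ %ΔI = %ΔQ / E = (-2%)/(2.18) ≈ -0.92%.

-0.92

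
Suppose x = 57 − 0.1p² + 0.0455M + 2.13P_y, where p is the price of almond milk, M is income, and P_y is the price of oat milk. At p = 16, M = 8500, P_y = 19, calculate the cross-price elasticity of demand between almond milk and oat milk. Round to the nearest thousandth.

x = 57 − 0.1(16)² + 0.0455(8500) + 2.13(19) = 57 − 25.6 + 386.75 + 40.47 = 458.62.
∂x/∂P_y = +2.13, so E_xy = 2.13·(19/458.62) ≈ 0.088.
E_xy > 0: the goods are substitutes.

0.088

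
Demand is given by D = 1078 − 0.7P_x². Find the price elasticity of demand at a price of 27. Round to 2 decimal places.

-1.80

At P_x = 27, D = 567.7.
dD/dP_x = −2·0.7·P_x = −37.8.
Point elasticity E = (dD/dP_x)·(P_x/D) = -37.8 × 27/567.7 ≈ -1.80.
|E| > 1, so demand is elastic at this price.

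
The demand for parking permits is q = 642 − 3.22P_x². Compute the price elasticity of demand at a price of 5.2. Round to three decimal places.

-0.314

At P_x = 5.2, q = 554.9312.
dq/dP_x = −2·3.22·P_x = −33.488.
Point elasticity E = (dq/dP_x)·(P_x/q) = -33.488 × 5.2/554.9312 ≈ -0.314.
|E| < 1, so demand is inelastic at this price.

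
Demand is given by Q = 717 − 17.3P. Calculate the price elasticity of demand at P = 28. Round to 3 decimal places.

-2.083

At P = 28, Q = 232.6.
dQ/dP = −17.3.
Point elasticity E = (dQ/dP)·(P/Q) = -17.3 × 28/232.6 ≈ -2.083.
|E| > 1, so demand is elastic at this price.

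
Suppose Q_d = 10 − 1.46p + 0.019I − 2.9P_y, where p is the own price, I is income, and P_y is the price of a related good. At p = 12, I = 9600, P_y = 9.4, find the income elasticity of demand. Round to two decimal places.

1.24

Q_d = 10 − 1.46(12) + 0.019(9600) − 2.9(9.4) = 10 − 17.52 + 182.4 − 27.26 = 147.62.
∂Q_d/∂I = +0.019, so E_I = 0.019·(9600/147.62) ≈ 1.24.
E_I > 1: normal good (luxury).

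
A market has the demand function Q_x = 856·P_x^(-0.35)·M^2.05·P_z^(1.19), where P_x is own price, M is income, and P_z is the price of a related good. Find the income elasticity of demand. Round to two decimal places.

For a Cobb–Douglas (constant-elasticity) form Q_x = A·M^α·…, the elasticity with respect to M equals the exponent α at every point.
Here the exponent on M is 2.05, so the income elasticity of demand is 2.05.

2.05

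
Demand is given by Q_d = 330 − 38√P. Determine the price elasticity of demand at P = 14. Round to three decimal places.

At P = 14, Q_d = 187.817.
dQ_d/dP = −38/(2√P) = −38/(2·3.7417).
Point elasticity E = (dQ_d/dP)·(P/Q_d) = -5.078 × 14/187.817 ≈ -0.379.
|E| < 1, so demand is inelastic at this price.

-0.379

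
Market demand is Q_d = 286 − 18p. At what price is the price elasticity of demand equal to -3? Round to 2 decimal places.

11.92

Set −bp/(a − bp) = −3 ⇒ bp = 3(a − bp) ⇒ bp(1+3) = 3·a.
p = 3·286/(18·4) ≈ 11.92.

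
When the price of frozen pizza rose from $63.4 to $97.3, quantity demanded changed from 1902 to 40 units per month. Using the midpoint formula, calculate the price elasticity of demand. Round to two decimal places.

%Δq = (40 − 1902)/[(1902 + 40)/2] = -1862/971 ≈ -1.9176.
%Δp = (97.3 − 63.4)/[(63.4 + 97.3)/2] = 33.9/80.35 ≈ 0.4219.
Arc elasticity E = %Δq/%Δp ≈ -1.9176/0.4219 ≈ -4.55.
|E| > 1: demand is elastic over this range.

-4.55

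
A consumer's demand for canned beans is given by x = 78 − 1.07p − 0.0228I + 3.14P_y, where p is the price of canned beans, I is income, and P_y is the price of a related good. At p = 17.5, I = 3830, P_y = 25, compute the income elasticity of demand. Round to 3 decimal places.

Evaluating quantity at (p, I, P_y) gives x = 78 − 1.07(17.5) − 0.0228(3830) + 3.14(25) = 78 − 18.725 − 87.324 + 78.5 = 50.451.
∂x/∂I = −0.0228, so E_I = -0.0228·(3830/50.451) ≈ -1.731.
E_I < 0: inferior good.

-1.731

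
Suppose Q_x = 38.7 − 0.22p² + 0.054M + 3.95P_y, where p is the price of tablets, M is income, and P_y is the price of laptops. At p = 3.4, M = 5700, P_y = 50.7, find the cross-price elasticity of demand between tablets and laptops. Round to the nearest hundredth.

First evaluate Q_x: 38.7 − 0.22(3.4)² + 0.054(5700) + 3.95(50.7) = 38.7 − 2.5432 + 307.8 + 200.265 = 544.2218.
∂Q_x/∂P_y = +3.95, so E_xy = 3.95·(50.7/544.2218) ≈ 0.37.
E_xy > 0: the goods are substitutes.

0.37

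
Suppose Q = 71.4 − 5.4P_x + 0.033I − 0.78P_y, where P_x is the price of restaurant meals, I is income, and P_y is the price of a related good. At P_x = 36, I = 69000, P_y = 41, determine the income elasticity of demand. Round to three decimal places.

1.073

Evaluating quantity at (P_x, I, P_y) gives Q = 71.4 − 5.4(36) + 0.033(69000) − 0.78(41) = 71.4 − 194.4 + 2277 − 31.98 = 2122.02.
∂Q/∂I = +0.033, so E_I = 0.033·(69000/2122.02) ≈ 1.073.
E_I > 1: normal good (luxury).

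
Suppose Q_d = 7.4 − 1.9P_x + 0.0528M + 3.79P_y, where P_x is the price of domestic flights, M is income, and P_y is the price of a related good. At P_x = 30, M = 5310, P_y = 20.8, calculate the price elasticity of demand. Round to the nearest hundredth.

-0.18

Q_d = 7.4 − 1.9(30) + 0.0528(5310) + 3.79(20.8) = 7.4 − 57 + 280.368 + 78.832 = 309.6.
∂Q_d/∂P_x = −1.9, so E_p = (−1.9)·(30/309.6) ≈ -0.18.
|E_p| < 1: demand is inelastic.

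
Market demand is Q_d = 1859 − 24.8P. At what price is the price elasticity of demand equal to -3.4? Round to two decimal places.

Set −bP/(a − bP) = −3.4 ⇒ bP = 3.4(a − bP) ⇒ bP(1+3.4) = 3.4·a.
P = 3.4·1859/(24.8·4.4) ≈ 57.92.

57.92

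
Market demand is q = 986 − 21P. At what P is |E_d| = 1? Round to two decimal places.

23.48

For linear demand q = a − bP, E = −bP/(a − bP). |E| = 1 ⇒ bP = a − bP ⇒ P = a/(2b).
P = 986/(2·21) ≈ 23.48.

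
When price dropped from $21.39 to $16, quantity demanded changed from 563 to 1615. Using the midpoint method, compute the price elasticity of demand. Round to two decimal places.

-3.35

%Δq = (1615 − 563)/[(563 + 1615)/2] = 1052/1089 ≈ 0.9660.
%Δp = (16 − 21.39)/[(21.39 + 16)/2] = -5.39/18.695 ≈ -0.2883.
Arc elasticity E = %Δq/%Δp ≈ 0.9660/-0.2883 ≈ -3.35.
|E| > 1: demand is elastic over this range.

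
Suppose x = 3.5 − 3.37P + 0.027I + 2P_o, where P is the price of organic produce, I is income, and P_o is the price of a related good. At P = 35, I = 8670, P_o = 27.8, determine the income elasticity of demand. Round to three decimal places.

x = 3.5 − 3.37(35) + 0.027(8670) + 2(27.8) = 3.5 − 117.95 + 234.09 + 55.6 = 175.24.
∂x/∂I = +0.027, so E_I = 0.027·(8670/175.24) ≈ 1.336.
E_I > 1: normal good (luxury).

1.336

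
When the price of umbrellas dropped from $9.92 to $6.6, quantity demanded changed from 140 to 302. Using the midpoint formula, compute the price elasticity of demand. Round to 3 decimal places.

-1.824

%Δq = (302 − 140)/[(140 + 302)/2] = 162/221 ≈ 0.7330.
%Δp = (6.6 − 9.92)/[(9.92 + 6.6)/2] = -3.32/8.26 ≈ -0.4019.
Arc elasticity E = %Δq/%Δp ≈ 0.7330/-0.4019 ≈ -1.824.
|E| > 1: demand is elastic over this range.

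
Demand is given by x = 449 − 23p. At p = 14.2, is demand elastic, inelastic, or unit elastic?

At p = 14.2, x = 122.4.
dx/dp = −23.
Point elasticity E = (dx/dp)·(p/x) = -23 × 14.2/122.4 ≈ -2.668.
|E| ≈ 2.668 > 1, so demand is elastic.

elastic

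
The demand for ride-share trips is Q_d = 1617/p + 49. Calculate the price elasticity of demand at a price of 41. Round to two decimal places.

-0.45

At p = 41, Q_d = 88.439.
dQ_d/dp = −1617/p² = −0.9619.
Point elasticity E = (dQ_d/dp)·(p/Q_d) = -0.9619 × 41/88.439 ≈ -0.45.
|E| < 1, so demand is inelastic at this price.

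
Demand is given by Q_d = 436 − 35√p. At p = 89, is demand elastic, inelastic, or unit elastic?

elastic

At p = 89, Q_d = 105.8107.
dQ_d/dp = −35/(2√p) = −35/(2·9.434).
Point elasticity E = (dQ_d/dp)·(p/Q_d) = -1.855 × 89/105.8107 ≈ -1.560.
|E| ≈ 1.560 > 1, so demand is elastic.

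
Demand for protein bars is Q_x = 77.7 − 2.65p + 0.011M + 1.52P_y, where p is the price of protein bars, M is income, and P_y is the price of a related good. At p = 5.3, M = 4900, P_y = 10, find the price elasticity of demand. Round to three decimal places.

-0.106

At the given point, Q_x = 77.7 − 2.65(5.3) + 0.011(4900) + 1.52(10) = 77.7 − 14.045 + 53.9 + 15.2 = 132.755.
∂Q_x/∂p = −2.65, so E_p = (−2.65)·(5.3/132.755) ≈ -0.106.
|E_p| < 1: demand is inelastic.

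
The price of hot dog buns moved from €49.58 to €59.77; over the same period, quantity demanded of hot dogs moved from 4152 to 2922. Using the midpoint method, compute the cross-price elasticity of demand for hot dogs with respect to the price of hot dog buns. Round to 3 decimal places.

-1.866

%ΔQ_x = (2922 − 4152)/[(4152+2922)/2] = -1230/3537 ≈ -0.3478.
%ΔP_y = (59.77 − 49.58)/[(49.58+59.77)/2] ≈ 0.1864.
E_xy = -0.3478/0.1864 ≈ -1.866.
E_xy < 0, so hot dogs and hot dog buns are complements.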